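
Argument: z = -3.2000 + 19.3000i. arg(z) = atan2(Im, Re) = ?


Re = -3.2, Im = 19.3
arg = atan2(19.3, -3.2) = 99.4142 degrees

arg(z) = 99.4142 degrees


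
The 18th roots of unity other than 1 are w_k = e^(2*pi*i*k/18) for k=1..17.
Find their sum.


With w = e^(2*pi*i/18), all 18 of the 18th roots of unity w^0 = 1, w, ..., w^(17) sum to 0: 1 + w + ... + w^(17) = (1 - w^18)/(1 - w) = 0 since w^18 = 1, w ≠ 1.
Removing the root 1: w + w^2 + ... + w^(17) = 0 - 1 = -1

Sum = -1


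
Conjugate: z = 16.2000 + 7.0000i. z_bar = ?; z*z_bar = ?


z_bar = 16.2000 - 7.0000i
z*z_bar = 16.2^2 + 7^2 = 262.44 + 49 = 311.44

z_bar = 16.2000 - 7.0000i, z*z_bar = 311.44


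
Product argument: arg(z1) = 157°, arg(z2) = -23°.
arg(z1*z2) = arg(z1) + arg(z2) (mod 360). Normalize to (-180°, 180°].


arg(z1*z2) = 157° - 23° = 134°
Normalized to (-180°, 180°]: 134°

134°


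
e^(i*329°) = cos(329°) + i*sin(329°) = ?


cos(329°) = 0.8572
sin(329°) = -0.5150

e^(i*329°) = 0.8572 - 0.5150i


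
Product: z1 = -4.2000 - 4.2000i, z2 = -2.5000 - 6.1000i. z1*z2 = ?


Real = -4.2*(-2.5) - (-4.2)*(-6.1) = 10.5 - 25.62 = -15.12
Imag = -4.2*(-6.1) - (2.5)*(-4.2) = 25.62 + 10.5 = 36.12

-15.1200 + 36.1200i


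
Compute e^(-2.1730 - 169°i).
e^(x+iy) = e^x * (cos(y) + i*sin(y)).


e^-2.1730 = 0.1138
cos(-169°) = -0.9816
sin(-169°) = -0.1908
Real = 0.1138*(-0.9816) = -0.1117
Imag = 0.1138*(-0.1908) = -0.0217

-0.1117 - 0.0217i


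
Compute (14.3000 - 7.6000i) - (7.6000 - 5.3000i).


Real: 14.3 - 7.6 = 6.7
Imag: -7.6 + 5.3 = -2.3

6.7000 - 2.3000i


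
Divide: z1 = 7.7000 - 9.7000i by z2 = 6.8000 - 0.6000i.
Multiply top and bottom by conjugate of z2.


Conjugate of z2 = 6.8000 + 0.6000i
Numerator: (7.7000 - 9.7000i)(6.8000 + 0.6000i) = 58.1800 - 61.3400i
Denominator: 6.8^2 + (-0.6)^2 = 46.6
Result = (58.1800 - 61.3400i)/46.6

1.2485 - 1.3163i


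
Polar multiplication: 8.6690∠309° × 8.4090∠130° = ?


r = 8.6690 * 8.4090 = 72.8976
theta = 309° + 130° = 439° = 79° (mod 360)

72.8976 cis(79°)


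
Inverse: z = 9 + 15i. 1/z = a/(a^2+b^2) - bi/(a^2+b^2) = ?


|z|^2 = 81+225 = 306
1/z = (9 - 15i)/306

1/z = 0.0294 - 0.0490i


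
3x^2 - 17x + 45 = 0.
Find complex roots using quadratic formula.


disc = (-17)^2 - 4*3*45 = 289 - 540 = -251
sqrt(|disc|) = sqrt(251) = 15.8430
Real part = 17/(2*3) = 2.8333
Imag part = 15.8430/(2*3) = 2.6405

2.8333 ± 2.6405i


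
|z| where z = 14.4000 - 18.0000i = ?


|z| = sqrt(14.4^2 + (-18)^2) = sqrt(207.36 + 324) = sqrt(531.36) = 23.0512

|z| = 23.0512


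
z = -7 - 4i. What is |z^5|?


|z| = sqrt(49+16) = sqrt(65) = 8.0623
|z^5| = |z|^5 = (sqrt(65))^5 = 65^2 * sqrt(65) = 4225*sqrt(65)

|z^5| = 4225*sqrt(65) ≈ 34063.0390


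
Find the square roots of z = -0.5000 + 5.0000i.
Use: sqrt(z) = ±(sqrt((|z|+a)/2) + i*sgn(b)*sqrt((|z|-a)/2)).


|z| = sqrt(0.25+25) = 5.0249
sqrt((|z|+a)/2) = sqrt((5.0249+(-0.5))/2) = sqrt(2.2625) = 1.5042
sqrt((|z|-a)/2) = sqrt((5.0249-(-0.5))/2) = sqrt(2.7625) = 1.6621

±(1.5042 + 1.6621i) i.e. 1.5042 + 1.6621i and -1.5042 - 1.6621i


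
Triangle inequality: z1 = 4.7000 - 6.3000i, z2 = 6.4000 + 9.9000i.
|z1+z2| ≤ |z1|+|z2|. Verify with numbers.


|z1| = sqrt(4.7^2 + (-6.3)^2) = sqrt(61.78) = 7.8600
|z2| = sqrt(6.4^2 + 9.9^2) = sqrt(138.97) = 11.7886
z1+z2 = 11.1000 + 3.6000i
|z1+z2| = sqrt(136.17) = 11.6692
|z1|+|z2| = 7.8600 + 11.7886 = 19.6486

|z1+z2| = 11.6692 ≤ |z1|+|z2| = 19.6486 (verified)


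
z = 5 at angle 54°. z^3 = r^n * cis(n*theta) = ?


r^3 = 5^3 = 125
n*theta = 3*54° = 162° = 162° (mod 360)
a = 125*cos(162°) = -118.8821
b = 125*sin(162°) = 38.6271

125 cis(162°) = -118.8821 + 38.6271i


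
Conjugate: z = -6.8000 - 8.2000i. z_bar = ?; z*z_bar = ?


z_bar = -6.8000 + 8.2000i
z*z_bar = (-6.8)^2 + (-8.2)^2 = 46.24 + 67.24 = 113.48

z_bar = -6.8000 + 8.2000i, z*z_bar = 113.48


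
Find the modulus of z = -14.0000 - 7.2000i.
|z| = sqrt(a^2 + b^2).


|z| = sqrt((-14)^2 + (-7.2)^2) = sqrt(196 + 51.84) = sqrt(247.84) = 15.7429

|z| = 15.7429


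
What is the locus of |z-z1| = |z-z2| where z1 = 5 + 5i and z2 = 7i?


Equal distances means the locus is the perpendicular bisector of z1 and z2.
Midpoint = ((5+0)/2, (5+7)/2) = (2.5000, 6.0000)

Perpendicular bisector through (2.5000, 6.0000)


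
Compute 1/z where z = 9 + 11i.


|z|^2 = 81+121 = 202
1/z = (9 - 11i)/202

1/z = 0.0446 - 0.0545i


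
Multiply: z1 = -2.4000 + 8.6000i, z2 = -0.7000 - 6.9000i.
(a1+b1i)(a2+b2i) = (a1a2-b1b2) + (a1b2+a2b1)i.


Real = -2.4*(-0.7) - 8.6*(-6.9) = 1.68 - (-59.34) = 61.02
Imag = -2.4*(-6.9) - (0.7)*8.6 = 16.56 - (6.02) = 10.54

61.0200 + 10.5400i


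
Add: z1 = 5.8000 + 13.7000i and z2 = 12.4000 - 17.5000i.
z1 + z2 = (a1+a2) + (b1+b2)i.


Real: 5.8 + 12.4 = 18.2
Imag: 13.7 - 17.5 = -3.8

18.2000 - 3.8000i


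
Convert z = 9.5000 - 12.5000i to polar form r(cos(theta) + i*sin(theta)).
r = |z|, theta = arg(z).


r = sqrt(90.25+156.25) = sqrt(246.5) = 15.7003
theta = atan2(-12.5, 9.5) = -52.7652 degrees

r = 15.7003, theta = -52.7652 degrees


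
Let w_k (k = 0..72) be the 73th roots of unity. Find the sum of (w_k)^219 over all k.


The roots are w_k = w^k with w = e^(2*pi*i/73), and (w^k)^219 = (w^219)^k.
So S = 1 + u + u^2 + ... + u^(72) with u = w^219.
219 = 3*73 + 0, so 219 is a multiple of 73 and u = (w^73)^3 = 1.
Every one of the 73 terms equals 1: S = 73

S = 73


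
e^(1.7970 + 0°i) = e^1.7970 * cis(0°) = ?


e^1.7970 = 6.0315
cos(0°) = 1
sin(0°) = 0
Real = 6.0315*1 = 6.0315
Imag = 6.0315*0 = 0

6.0315 + 0i


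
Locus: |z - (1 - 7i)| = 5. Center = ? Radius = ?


|z - z0| = r is a circle with center z0 and radius r.
Center = (1, -7), radius = 5

Circle with center (1, -7) and radius 5


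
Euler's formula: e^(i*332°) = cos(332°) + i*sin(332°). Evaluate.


cos(332°) = 0.8829
sin(332°) = -0.4695

e^(i*332°) = 0.8829 - 0.4695i


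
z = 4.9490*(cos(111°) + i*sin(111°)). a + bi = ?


a = 4.9490*cos(111°) = 4.9490*(-0.35837) = -1.7736
b = 4.9490*sin(111°) = 4.9490*0.93358 = 4.6203

-1.7736 + 4.6203i


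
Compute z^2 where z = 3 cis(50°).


r^2 = 3^2 = 9
n*theta = 2*50° = 100° = 100° (mod 360)
a = 9*cos(100°) = -1.5628
b = 9*sin(100°) = 8.8633

9 cis(100°) = -1.5628 + 8.8633i


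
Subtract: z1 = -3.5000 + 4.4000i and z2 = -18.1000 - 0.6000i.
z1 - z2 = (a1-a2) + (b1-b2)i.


Real: -3.5 + 18.1 = 14.6
Imag: 4.4 + 0.6 = 5

14.6000 + 5.0000i


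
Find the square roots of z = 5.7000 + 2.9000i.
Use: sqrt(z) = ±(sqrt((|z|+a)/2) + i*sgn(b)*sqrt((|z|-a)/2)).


|z| = sqrt(32.49+8.41) = 6.3953
sqrt((|z|+a)/2) = sqrt((6.3953+5.7)/2) = sqrt(6.0477) = 2.4592
sqrt((|z|-a)/2) = sqrt((6.3953-5.7)/2) = sqrt(0.3477) = 0.5896

±(2.4592 + 0.5896i) i.e. 2.4592 + 0.5896i and -2.4592 - 0.5896i


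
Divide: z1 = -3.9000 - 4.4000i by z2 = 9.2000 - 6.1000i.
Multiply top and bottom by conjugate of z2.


Conjugate of z2 = 9.2000 + 6.1000i
Numerator: (-3.9000 - 4.4000i)(9.2000 + 6.1000i) = -9.0400 - 64.2700i
Denominator: 9.2^2 + (-6.1)^2 = 121.85
Result = (-9.0400 - 64.2700i)/121.85

-0.0742 - 0.5275i


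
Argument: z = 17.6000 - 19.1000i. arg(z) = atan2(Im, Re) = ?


Re = 17.6, Im = -19.1
arg = atan2(-19.1, 17.6) = -47.3405 degrees

arg(z) = -47.3405 degrees


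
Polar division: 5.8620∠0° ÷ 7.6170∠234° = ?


r = 5.8620 / 7.6170 = 0.7696
theta = 0° - 234° = -234° = 126° (mod 360)

0.7696 cis(126°)


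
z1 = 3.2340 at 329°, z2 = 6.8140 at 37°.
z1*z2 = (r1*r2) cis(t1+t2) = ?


r = 3.2340 * 6.8140 = 22.0365
theta = 329° + 37° = 366° = 6° (mod 360)

22.0365 cis(6°)


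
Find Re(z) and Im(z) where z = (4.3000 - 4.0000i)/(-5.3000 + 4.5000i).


Multiply by conjugate: (4.3000 - 4.0000i)(-5.3000 - 4.5000i) / ((-5.3)^2 + 4.5^2)
Numerator real = 4.3*(-5.3) - (4)*4.5 = -40.79
Numerator imag = -4*(-5.3) - 4.3*4.5 = 1.85
Denominator = 48.34
Re(z) = -40.79/48.34 = -0.8438
Im(z) = 1.85/48.34 = 0.0383

Re(z) = -0.8438, Im(z) = 0.0383


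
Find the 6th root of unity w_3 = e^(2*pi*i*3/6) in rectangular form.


Angle = 360*3/6 = 180°
a = cos(180°) = -1.0000
b = sin(180°) = 0

-1.0000 + 0i


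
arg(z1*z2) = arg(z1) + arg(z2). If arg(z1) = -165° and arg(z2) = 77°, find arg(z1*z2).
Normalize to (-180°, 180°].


arg(z1*z2) = -165° + 77° = -88°
Normalized to (-180°, 180°]: -88°

-88°


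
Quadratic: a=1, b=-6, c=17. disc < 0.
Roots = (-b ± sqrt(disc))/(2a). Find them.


disc = (-6)^2 - 4*1*17 = 36 - 68 = -32
sqrt(|disc|) = sqrt(32) = 5.6569
Real part = 6/(2*1) = 3.0000
Imag part = 5.6569/(2*1) = 2.8284

3.0000 ± 2.8284i


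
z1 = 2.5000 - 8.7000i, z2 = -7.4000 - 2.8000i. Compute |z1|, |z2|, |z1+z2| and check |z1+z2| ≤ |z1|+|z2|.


|z1| = sqrt(2.5^2 + (-8.7)^2) = sqrt(81.94) = 9.0521
|z2| = sqrt((-7.4)^2 + (-2.8)^2) = sqrt(62.6) = 7.9120
z1+z2 = -4.9000 - 11.5000i
|z1+z2| = sqrt(156.26) = 12.5004
|z1|+|z2| = 9.0521 + 7.9120 = 16.9641

|z1+z2| = 12.5004 ≤ |z1|+|z2| = 16.9641 (verified)


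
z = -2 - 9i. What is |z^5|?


|z| = sqrt(4+81) = sqrt(85) = 9.2195
|z^5| = |z|^5 = (sqrt(85))^5 = 85^2 * sqrt(85) = 7225*sqrt(85)

|z^5| = 7225*sqrt(85) ≈ 66611.2087


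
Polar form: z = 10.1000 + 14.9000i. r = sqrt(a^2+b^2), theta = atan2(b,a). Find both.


r = sqrt(102.01+222.01) = sqrt(324.02) = 18.0006
theta = atan2(14.9, 10.1) = 55.8685 degrees

r = 18.0006, theta = 55.8685 degrees


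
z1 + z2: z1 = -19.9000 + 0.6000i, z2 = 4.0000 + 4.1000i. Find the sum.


Real: -19.9 + 4 = -15.9
Imag: 0.6 + 4.1 = 4.7

-15.9000 + 4.7000i


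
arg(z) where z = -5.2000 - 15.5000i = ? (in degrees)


Re = -5.2, Im = -15.5
arg = atan2(-15.5, -5.2) = -108.5458 degrees

arg(z) = -108.5458 degrees


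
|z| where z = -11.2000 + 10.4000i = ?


|z| = sqrt((-11.2)^2 + 10.4^2) = sqrt(125.44 + 108.16) = sqrt(233.6) = 15.2840

|z| = 15.2840


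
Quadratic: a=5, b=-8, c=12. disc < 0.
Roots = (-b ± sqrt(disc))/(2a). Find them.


disc = (-8)^2 - 4*5*12 = 64 - 240 = -176
sqrt(|disc|) = sqrt(176) = 13.2665
Real part = 8/(2*5) = 0.8000
Imag part = 13.2665/(2*5) = 1.3266

0.8000 ± 1.3266i


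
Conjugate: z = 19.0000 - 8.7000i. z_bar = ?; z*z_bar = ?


z_bar = 19.0000 + 8.7000i
z*z_bar = 19^2 + (-8.7)^2 = 361 + 75.69 = 436.69

z_bar = 19.0000 + 8.7000i, z*z_bar = 436.69


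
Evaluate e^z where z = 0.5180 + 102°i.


e^0.5180 = 1.6787
cos(102°) = -0.2079
sin(102°) = 0.97815
Real = 1.6787*(-0.2079) = -0.3490
Imag = 1.6787*0.97815 = 1.6420

-0.3490 + 1.6420i


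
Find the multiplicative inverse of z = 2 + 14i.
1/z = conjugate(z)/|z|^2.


|z|^2 = 4+196 = 200
1/z = (2 - 14i)/200

1/z = 0.0100 - 0.0700i


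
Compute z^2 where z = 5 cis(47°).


r^2 = 5^2 = 25
n*theta = 2*47° = 94° = 94° (mod 360)
a = 25*cos(94°) = -1.7439
b = 25*sin(94°) = 24.9391

25 cis(94°) = -1.7439 + 24.9391i


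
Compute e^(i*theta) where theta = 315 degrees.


cos(315°) = 0.7071
sin(315°) = -0.7071

e^(i*315°) = 0.7071 - 0.7071i


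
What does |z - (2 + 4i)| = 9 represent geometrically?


|z - z0| = r is a circle with center z0 and radius r.
Center = (2, 4), radius = 9

Circle with center (2, 4) and radius 9


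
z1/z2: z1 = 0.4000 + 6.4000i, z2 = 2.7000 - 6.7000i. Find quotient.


Conjugate of z2 = 2.7000 + 6.7000i
Numerator: (0.4000 + 6.4000i)(2.7000 + 6.7000i) = -41.8000 + 19.9600i
Denominator: 2.7^2 + (-6.7)^2 = 52.18
Result = (-41.8000 + 19.9600i)/52.18

-0.8011 + 0.3825i


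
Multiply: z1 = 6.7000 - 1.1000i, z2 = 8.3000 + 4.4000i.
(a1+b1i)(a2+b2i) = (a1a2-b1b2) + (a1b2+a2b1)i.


Real = 6.7*8.3 - (-1.1)*4.4 = 55.61 - (-4.84) = 60.45
Imag = 6.7*4.4 + 8.3*(-1.1) = 29.48 - (9.13) = 20.35

60.4500 + 20.3500i


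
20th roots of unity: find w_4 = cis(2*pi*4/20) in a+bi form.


Angle = 360*4/20 = 72°
a = cos(72°) = 0.3090
b = sin(72°) = 0.9511

0.3090 + 0.9511i


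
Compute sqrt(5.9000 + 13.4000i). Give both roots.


|z| = sqrt(34.81+179.56) = 14.6414
sqrt((|z|+a)/2) = sqrt((14.6414+5.9)/2) = sqrt(10.2707) = 3.2048
sqrt((|z|-a)/2) = sqrt((14.6414-5.9)/2) = sqrt(4.3707) = 2.0906

±(3.2048 + 2.0906i) i.e. 3.2048 + 2.0906i and -3.2048 - 2.0906i


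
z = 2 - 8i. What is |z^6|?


|z| = sqrt(4+64) = sqrt(68) = 8.2462
|z^6| = |z|^6 = (sqrt(68))^6 = 68^3 = 314432

|z^6| = 314432


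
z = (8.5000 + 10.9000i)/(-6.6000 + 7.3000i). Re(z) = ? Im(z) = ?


Multiply by conjugate: (8.5000 + 10.9000i)(-6.6000 - 7.3000i) / ((-6.6)^2 + 7.3^2)
Numerator real = 8.5*(-6.6) + 10.9*7.3 = 23.47
Numerator imag = 10.9*(-6.6) - 8.5*7.3 = -133.99
Denominator = 96.85
Re(z) = 23.47/96.85 = 0.2423
Im(z) = -133.99/96.85 = -1.3835

Re(z) = 0.2423, Im(z) = -1.3835


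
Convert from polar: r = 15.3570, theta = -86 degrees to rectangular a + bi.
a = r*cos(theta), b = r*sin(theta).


a = 15.3570*cos(-86°) = 15.3570*0.06976 = 1.0713
b = 15.3570*sin(-86°) = 15.3570*(-0.997564) = -15.3196

1.0713 - 15.3196i


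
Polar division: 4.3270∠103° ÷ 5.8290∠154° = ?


r = 4.3270 / 5.8290 = 0.7423
theta = 103° - 154° = -51° = 309° (mod 360)

0.7423 cis(309°)


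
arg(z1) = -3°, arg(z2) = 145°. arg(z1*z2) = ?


arg(z1*z2) = -3° + 145° = 142°
Normalized to (-180°, 180°]: 142°

142°


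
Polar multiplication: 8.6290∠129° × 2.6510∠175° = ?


r = 8.6290 * 2.6510 = 22.8755
theta = 129° + 175° = 304° = 304° (mod 360)

22.8755 cis(304°)


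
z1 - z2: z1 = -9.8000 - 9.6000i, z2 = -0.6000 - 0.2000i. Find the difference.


Real: -9.8 + 0.6 = -9.2
Imag: -9.6 + 0.2 = -9.4

-9.2000 - 9.4000i


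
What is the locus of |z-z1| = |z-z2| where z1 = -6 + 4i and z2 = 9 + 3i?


Equal distances means the locus is the perpendicular bisector of z1 and z2.
Midpoint = ((-6+9)/2, (4+3)/2) = (1.5000, 3.5000)

Perpendicular bisector through (1.5000, 3.5000)


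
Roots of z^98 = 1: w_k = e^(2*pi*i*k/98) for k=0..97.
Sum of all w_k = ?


The sum of all 98th roots of unity is 0.
Geometric series: (1 - w^98)/(1 - w) = (1-1)/(1-w) = 0 since w^98 = 1, w ≠ 1.
Alternatively: coefficient of z^97 in z^98 - 1 is 0.

0


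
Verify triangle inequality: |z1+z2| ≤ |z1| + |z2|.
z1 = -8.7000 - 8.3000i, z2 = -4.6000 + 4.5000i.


|z1| = sqrt((-8.7)^2 + (-8.3)^2) = sqrt(144.58) = 12.0241
|z2| = sqrt((-4.6)^2 + 4.5^2) = sqrt(41.41) = 6.4351
z1+z2 = -13.3000 - 3.8000i
|z1+z2| = sqrt(191.33) = 13.8322
|z1|+|z2| = 12.0241 + 6.4351 = 18.4592

|z1+z2| = 13.8322 ≤ |z1|+|z2| = 18.4592 (verified)


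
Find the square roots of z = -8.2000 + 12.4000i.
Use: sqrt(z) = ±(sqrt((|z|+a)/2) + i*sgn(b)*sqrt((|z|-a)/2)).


|z| = sqrt(67.24+153.76) = 14.8661
sqrt((|z|+a)/2) = sqrt((14.8661+(-8.2))/2) = sqrt(3.3330) = 1.8257
sqrt((|z|-a)/2) = sqrt((14.8661-(-8.2))/2) = sqrt(11.5330) = 3.3960

±(1.8257 + 3.3960i) i.e. 1.8257 + 3.3960i and -1.8257 - 3.3960i


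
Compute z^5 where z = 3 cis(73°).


r^5 = 3^5 = 243
n*theta = 5*73° = 365° = 5° (mod 360)
a = 243*cos(5°) = 242.0753
b = 243*sin(5°) = 21.1788

243 cis(5°) = 242.0753 + 21.1788i


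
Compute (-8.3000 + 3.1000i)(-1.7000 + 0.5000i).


Real = -8.3*(-1.7) - 3.1*0.5 = 14.11 - 1.55 = 12.56
Imag = -8.3*0.5 - (1.7)*3.1 = -4.15 - (5.27) = -9.42

12.5600 - 9.4200i


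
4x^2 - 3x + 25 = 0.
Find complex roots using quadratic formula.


disc = (-3)^2 - 4*4*25 = 9 - 400 = -391
sqrt(|disc|) = sqrt(391) = 19.7737
Real part = 3/(2*4) = 0.3750
Imag part = 19.7737/(2*4) = 2.4717

0.3750 ± 2.4717i


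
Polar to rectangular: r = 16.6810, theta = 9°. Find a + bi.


a = 16.6810*cos(9°) = 16.6810*0.987688 = 16.4756
b = 16.6810*sin(9°) = 16.6810*0.156434 = 2.6095

16.4756 + 2.6095i


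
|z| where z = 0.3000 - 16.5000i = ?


|z| = sqrt(0.3^2 + (-16.5)^2) = sqrt(0.09 + 272.25) = sqrt(272.34) = 16.5027

|z| = 16.5027


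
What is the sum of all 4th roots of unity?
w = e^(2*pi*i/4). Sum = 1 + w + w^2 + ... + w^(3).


The sum of all 4th roots of unity is 0.
Geometric series: (1 - w^4)/(1 - w) = (1-1)/(1-w) = 0 since w^4 = 1, w ≠ 1.
Alternatively: coefficient of z^3 in z^4 - 1 is 0.

0


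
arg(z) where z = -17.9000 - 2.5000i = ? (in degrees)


Re = -17.9, Im = -2.5
arg = atan2(-2.5, -17.9) = -172.0492 degrees

arg(z) = -172.0492 degrees


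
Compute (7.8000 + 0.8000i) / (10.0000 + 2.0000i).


Conjugate of z2 = 10.0000 - 2.0000i
Numerator: (7.8000 + 0.8000i)(10.0000 - 2.0000i) = 79.6000 - 7.6000i
Denominator: 10^2 + 2^2 = 104
Result = (79.6000 - 7.6000i)/104

0.7654 - 0.0731i


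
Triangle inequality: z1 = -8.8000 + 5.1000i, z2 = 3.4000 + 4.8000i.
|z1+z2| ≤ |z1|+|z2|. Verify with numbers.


|z1| = sqrt((-8.8)^2 + 5.1^2) = sqrt(103.45) = 10.1710
|z2| = sqrt(3.4^2 + 4.8^2) = sqrt(34.6) = 5.8822
z1+z2 = -5.4000 + 9.9000i
|z1+z2| = sqrt(127.17) = 11.2770
|z1|+|z2| = 10.1710 + 5.8822 = 16.0532

|z1+z2| = 11.2770 ≤ |z1|+|z2| = 16.0532 (verified)


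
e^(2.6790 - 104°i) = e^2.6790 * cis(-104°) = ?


e^2.6790 = 14.5705
cos(-104°) = -0.24192
sin(-104°) = -0.970296
Real = 14.5705*(-0.24192) = -3.5249
Imag = 14.5705*(-0.970296) = -14.1377

-3.5249 - 14.1377i


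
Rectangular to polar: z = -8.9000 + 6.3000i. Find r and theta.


r = sqrt(79.21+39.69) = sqrt(118.9) = 10.9041
theta = atan2(6.3, -8.9) = 144.7067 degrees

r = 10.9041, theta = 144.7067 degrees


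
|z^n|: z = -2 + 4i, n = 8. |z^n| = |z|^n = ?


|z| = sqrt(4+16) = sqrt(20) = 4.4721
|z^8| = |z|^8 = (sqrt(20))^8 = 20^4 = 160000

|z^8| = 160000


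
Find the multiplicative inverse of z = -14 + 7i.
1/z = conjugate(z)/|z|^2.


|z|^2 = 196+49 = 245
1/z = (-14 - 7i)/245

1/z = -0.0571 - 0.0286i


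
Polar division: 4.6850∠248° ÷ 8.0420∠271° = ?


r = 4.6850 / 8.0420 = 0.5826
theta = 248° - 271° = -23° = 337° (mod 360)

0.5826 cis(337°)


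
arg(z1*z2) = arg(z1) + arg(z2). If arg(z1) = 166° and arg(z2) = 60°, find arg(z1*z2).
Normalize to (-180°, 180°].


arg(z1*z2) = 166° + 60° = 226°
Normalized to (-180°, 180°]: -134°

-134°


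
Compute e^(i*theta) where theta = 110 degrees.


cos(110°) = -0.3420
sin(110°) = 0.9397

e^(i*110°) = -0.3420 + 0.9397i


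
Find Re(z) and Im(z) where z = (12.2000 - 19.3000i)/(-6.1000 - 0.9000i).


Multiply by conjugate: (12.2000 - 19.3000i)(-6.1000 + 0.9000i) / ((-6.1)^2 + (-0.9)^2)
Numerator real = 12.2*(-6.1) - (19.3)*(-0.9) = -57.05
Numerator imag = -19.3*(-6.1) - 12.2*(-0.9) = 128.71
Denominator = 38.02
Re(z) = -57.05/38.02 = -1.5005
Im(z) = 128.71/38.02 = 3.3853

Re(z) = -1.5005, Im(z) = 3.3853


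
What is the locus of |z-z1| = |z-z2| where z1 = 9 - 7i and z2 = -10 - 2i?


Equal distances means the locus is the perpendicular bisector of z1 and z2.
Midpoint = ((9+(-10))/2, (-7+(-2))/2) = (-0.5000, -4.5000)

Perpendicular bisector through (-0.5000, -4.5000)


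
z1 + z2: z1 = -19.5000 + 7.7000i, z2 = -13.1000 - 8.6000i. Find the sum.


Real: -19.5 - 13.1 = -32.6
Imag: 7.7 - 8.6 = -0.9

-32.6000 - 0.9000i


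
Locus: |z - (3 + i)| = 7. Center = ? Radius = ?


|z - z0| = r is a circle with center z0 and radius r.
Center = (3, 1), radius = 7

Circle with center (3, 1) and radius 7


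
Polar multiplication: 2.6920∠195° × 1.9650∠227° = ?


r = 2.6920 * 1.9650 = 5.2898
theta = 195° + 227° = 422° = 62° (mod 360)

5.2898 cis(62°)


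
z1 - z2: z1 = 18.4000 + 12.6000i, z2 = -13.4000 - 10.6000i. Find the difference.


Real: 18.4 + 13.4 = 31.8
Imag: 12.6 + 10.6 = 23.2

31.8000 + 23.2000i


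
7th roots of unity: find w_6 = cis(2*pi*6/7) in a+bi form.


Angle = 360*6/7 = 308.5714°
a = cos(308.5714°) = 0.6235
b = sin(308.5714°) = -0.7818

0.6235 - 0.7818i


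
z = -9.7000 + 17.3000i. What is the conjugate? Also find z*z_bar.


z_bar = -9.7000 - 17.3000i
z*z_bar = (-9.7)^2 + 17.3^2 = 94.09 + 299.29 = 393.38

z_bar = -9.7000 - 17.3000i, z*z_bar = 393.38


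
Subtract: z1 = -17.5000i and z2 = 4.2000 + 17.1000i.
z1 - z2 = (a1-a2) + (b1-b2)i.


Real: 0 - 4.2 = -4.2
Imag: -17.5 - 17.1 = -34.6

-4.2000 - 34.6000i


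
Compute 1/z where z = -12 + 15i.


|z|^2 = 144+225 = 369
1/z = (-12 - 15i)/369

1/z = -0.0325 - 0.0407i


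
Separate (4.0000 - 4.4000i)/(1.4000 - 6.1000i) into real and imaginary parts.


Multiply by conjugate: (4.0000 - 4.4000i)(1.4000 + 6.1000i) / (1.4^2 + (-6.1)^2)
Numerator real = 4*1.4 - (4.4)*(-6.1) = 32.44
Numerator imag = -4.4*1.4 - 4*(-6.1) = 18.24
Denominator = 39.17
Re(z) = 32.44/39.17 = 0.8282
Im(z) = 18.24/39.17 = 0.4657

Re(z) = 0.8282, Im(z) = 0.4657


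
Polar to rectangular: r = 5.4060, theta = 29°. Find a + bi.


a = 5.4060*cos(29°) = 5.4060*0.87462 = 4.7282
b = 5.4060*sin(29°) = 5.4060*0.48481 = 2.6209

4.7282 + 2.6209i


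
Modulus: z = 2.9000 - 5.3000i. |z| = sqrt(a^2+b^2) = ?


|z| = sqrt(2.9^2 + (-5.3)^2) = sqrt(8.41 + 28.09) = sqrt(36.5) = 6.0415

|z| = 6.0415


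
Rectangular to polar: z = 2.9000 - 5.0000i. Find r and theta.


r = sqrt(8.41+25) = sqrt(33.41) = 5.7801
theta = atan2(-5, 2.9) = -59.8863 degrees

r = 5.7801, theta = -59.8863 degrees


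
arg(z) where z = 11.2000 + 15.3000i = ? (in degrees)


Re = 11.2, Im = 15.3
arg = atan2(15.3, 11.2) = 53.7949 degrees

arg(z) = 53.7949 degrees


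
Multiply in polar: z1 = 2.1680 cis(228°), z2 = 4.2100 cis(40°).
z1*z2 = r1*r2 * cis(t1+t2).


r = 2.1680 * 4.2100 = 9.1273
theta = 228° + 40° = 268° = 268° (mod 360)

9.1273 cis(268°)


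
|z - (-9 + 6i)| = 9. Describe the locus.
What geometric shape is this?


|z - z0| = r is a circle with center z0 and radius r.
Center = (-9, 6), radius = 9

Circle with center (-9, 6) and radius 9


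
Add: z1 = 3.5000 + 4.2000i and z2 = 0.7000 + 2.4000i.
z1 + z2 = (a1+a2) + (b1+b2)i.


Real: 3.5 + 0.7 = 4.2
Imag: 4.2 + 2.4 = 6.6

4.2000 + 6.6000i


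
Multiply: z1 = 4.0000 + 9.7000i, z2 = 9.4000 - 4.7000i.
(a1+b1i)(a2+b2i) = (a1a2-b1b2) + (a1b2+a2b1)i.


Real = 4*9.4 - 9.7*(-4.7) = 37.6 - (-45.59) = 83.19
Imag = 4*(-4.7) + 9.4*9.7 = -18.8 + 91.18 = 72.38

83.1900 + 72.3800i


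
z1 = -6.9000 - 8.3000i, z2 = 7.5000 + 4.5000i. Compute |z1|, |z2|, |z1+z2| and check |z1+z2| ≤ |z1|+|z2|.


|z1| = sqrt((-6.9)^2 + (-8.3)^2) = sqrt(116.5) = 10.7935
|z2| = sqrt(7.5^2 + 4.5^2) = sqrt(76.5) = 8.7464
z1+z2 = 0.6000 - 3.8000i
|z1+z2| = sqrt(14.8) = 3.8471
|z1|+|z2| = 10.7935 + 8.7464 = 19.5399

|z1+z2| = 3.8471 ≤ |z1|+|z2| = 19.5399 (verified)


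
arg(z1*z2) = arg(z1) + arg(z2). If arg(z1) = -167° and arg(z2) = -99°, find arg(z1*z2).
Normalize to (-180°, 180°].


arg(z1*z2) = -167° - 99° = -266°
Normalized to (-180°, 180°]: 94°

94°


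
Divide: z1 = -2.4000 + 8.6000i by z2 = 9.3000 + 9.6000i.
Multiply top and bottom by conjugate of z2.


Conjugate of z2 = 9.3000 - 9.6000i
Numerator: (-2.4000 + 8.6000i)(9.3000 - 9.6000i) = 60.2400 + 103.0200i
Denominator: 9.3^2 + 9.6^2 = 178.65
Result = (60.2400 + 103.0200i)/178.65

0.3372 + 0.5767i


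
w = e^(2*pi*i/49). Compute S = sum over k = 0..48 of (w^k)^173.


The roots are w_k = w^k with w = e^(2*pi*i/49), and (w^k)^173 = (w^173)^k.
So S = 1 + u + u^2 + ... + u^(48) with u = w^173.
173 = 3*49 + 26, so 173 is not a multiple of 49: u = (w^49)^3 * w^26 = w^26 ≠ 1 (w is a primitive 49th root), while u^49 = (w^49)^173 = 1.
Geometric series: S = (1 - u^49)/(1 - u) = (1 - 1)/(1 - u) = 0

S = 0


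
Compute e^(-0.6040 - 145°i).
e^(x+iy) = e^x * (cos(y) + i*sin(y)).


e^-0.6040 = 0.5466
cos(-145°) = -0.8192
sin(-145°) = -0.5736
Real = 0.5466*(-0.8192) = -0.4478
Imag = 0.5466*(-0.5736) = -0.3135

-0.4478 - 0.3135i


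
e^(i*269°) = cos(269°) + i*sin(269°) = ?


cos(269°) = -0.0175
sin(269°) = -0.9998

e^(i*269°) = -0.0175 - 0.9998i


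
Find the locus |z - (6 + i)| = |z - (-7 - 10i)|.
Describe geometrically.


Equal distances means the locus is the perpendicular bisector of z1 and z2.
Midpoint = ((6+(-7))/2, (1+(-10))/2) = (-0.5000, -4.5000)

Perpendicular bisector through (-0.5000, -4.5000)


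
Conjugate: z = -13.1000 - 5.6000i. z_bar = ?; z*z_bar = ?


z_bar = -13.1000 + 5.6000i
z*z_bar = (-13.1)^2 + (-5.6)^2 = 171.61 + 31.36 = 202.97

z_bar = -13.1000 + 5.6000i, z*z_bar = 202.97


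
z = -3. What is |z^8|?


|z| = sqrt(9+0) = sqrt(9) = 3
|z^8| = |z|^8 = 3^8 = 6561

|z^8| = 6561


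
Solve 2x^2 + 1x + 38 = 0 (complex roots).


disc = 1^2 - 4*2*38 = 1 - 304 = -303
sqrt(|disc|) = sqrt(303) = 17.4069
Real part = -1/(2*2) = -0.2500
Imag part = 17.4069/(2*2) = 4.3517

-0.2500 ± 4.3517i


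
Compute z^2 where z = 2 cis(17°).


r^2 = 2^2 = 4
n*theta = 2*17° = 34° = 34° (mod 360)
a = 4*cos(34°) = 3.3162
b = 4*sin(34°) = 2.2368

4 cis(34°) = 3.3162 + 2.2368i


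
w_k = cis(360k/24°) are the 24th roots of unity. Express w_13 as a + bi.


Angle = 360*13/24 = 195°
a = cos(195°) = -0.9659
b = sin(195°) = -0.2588

-0.9659 - 0.2588i


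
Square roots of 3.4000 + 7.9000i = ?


|z| = sqrt(11.56+62.41) = 8.6006
sqrt((|z|+a)/2) = sqrt((8.6006+3.4)/2) = sqrt(6.0003) = 2.4495
sqrt((|z|-a)/2) = sqrt((8.6006-3.4)/2) = sqrt(2.6003) = 1.6125

±(2.4495 + 1.6125i) i.e. 2.4495 + 1.6125i and -2.4495 - 1.6125i


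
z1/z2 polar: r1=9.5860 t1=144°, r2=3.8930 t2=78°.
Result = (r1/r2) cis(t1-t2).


r = 9.5860 / 3.8930 = 2.4624
theta = 144° - 78° = 66° = 66° (mod 360)

2.4624 cis(66°)


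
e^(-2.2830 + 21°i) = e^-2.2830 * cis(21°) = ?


e^-2.2830 = 0.10198
cos(21°) = 0.9336
sin(21°) = 0.3584
Real = 0.10198*0.9336 = 0.0952
Imag = 0.10198*0.3584 = 0.0365

0.0952 + 0.0365i


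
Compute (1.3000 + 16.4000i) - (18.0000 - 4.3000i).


Real: 1.3 - 18 = -16.7
Imag: 16.4 + 4.3 = 20.7

-16.7000 + 20.7000i


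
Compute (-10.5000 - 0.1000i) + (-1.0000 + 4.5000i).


Real: -10.5 - 1 = -11.5
Imag: -0.1 + 4.5 = 4.4

-11.5000 + 4.4000i


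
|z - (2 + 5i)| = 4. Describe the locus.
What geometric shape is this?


|z - z0| = r is a circle with center z0 and radius r.
Center = (2, 5), radius = 4

Circle with center (2, 5) and radius 4


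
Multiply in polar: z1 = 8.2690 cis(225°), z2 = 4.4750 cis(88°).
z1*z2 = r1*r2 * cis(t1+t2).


r = 8.2690 * 4.4750 = 37.0038
theta = 225° + 88° = 313° = 313° (mod 360)

37.0038 cis(313°)


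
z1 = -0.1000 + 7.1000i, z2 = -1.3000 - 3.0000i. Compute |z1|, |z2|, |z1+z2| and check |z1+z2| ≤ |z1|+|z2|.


|z1| = sqrt((-0.1)^2 + 7.1^2) = sqrt(50.42) = 7.1007
|z2| = sqrt((-1.3)^2 + (-3)^2) = sqrt(10.69) = 3.2696
z1+z2 = -1.4000 + 4.1000i
|z1+z2| = sqrt(18.77) = 4.3324
|z1|+|z2| = 7.1007 + 3.2696 = 10.3703

|z1+z2| = 4.3324 ≤ |z1|+|z2| = 10.3703 (verified)


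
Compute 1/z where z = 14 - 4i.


|z|^2 = 196+16 = 212
1/z = (14 + 4i)/212

1/z = 0.0660 + 0.0189i


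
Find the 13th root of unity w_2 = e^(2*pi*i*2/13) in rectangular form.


Angle = 360*2/13 = 55.3846°
a = cos(55.3846°) = 0.5681
b = sin(55.3846°) = 0.8230

0.5681 + 0.8230i


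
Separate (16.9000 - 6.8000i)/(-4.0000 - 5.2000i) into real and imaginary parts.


Multiply by conjugate: (16.9000 - 6.8000i)(-4.0000 + 5.2000i) / ((-4)^2 + (-5.2)^2)
Numerator real = 16.9*(-4) - (6.8)*(-5.2) = -32.24
Numerator imag = -6.8*(-4) - 16.9*(-5.2) = 115.08
Denominator = 43.04
Re(z) = -32.24/43.04 = -0.7491
Im(z) = 115.08/43.04 = 2.6738

Re(z) = -0.7491, Im(z) = 2.6738


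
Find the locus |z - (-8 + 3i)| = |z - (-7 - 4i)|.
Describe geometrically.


Equal distances means the locus is the perpendicular bisector of z1 and z2.
Midpoint = ((-8+(-7))/2, (3+(-4))/2) = (-7.5000, -0.5000)

Perpendicular bisector through (-7.5000, -0.5000)


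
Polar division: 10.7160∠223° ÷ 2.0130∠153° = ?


r = 10.7160 / 2.0130 = 5.3234
theta = 223° - 153° = 70° = 70° (mod 360)

5.3234 cis(70°)


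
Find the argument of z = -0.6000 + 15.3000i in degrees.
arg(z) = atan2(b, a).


Re = -0.6, Im = 15.3
arg = atan2(15.3, -0.6) = 92.2457 degrees

arg(z) = 92.2457 degrees


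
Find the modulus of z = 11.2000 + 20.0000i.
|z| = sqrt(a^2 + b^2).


|z| = sqrt(11.2^2 + 20^2) = sqrt(125.44 + 400) = sqrt(525.44) = 22.9225

|z| = 22.9225


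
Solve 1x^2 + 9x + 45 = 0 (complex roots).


disc = 9^2 - 4*1*45 = 81 - 180 = -99
sqrt(|disc|) = sqrt(99) = 9.9499
Real part = -9/(2*1) = -4.5000
Imag part = 9.9499/(2*1) = 4.9749

-4.5000 ± 4.9749i


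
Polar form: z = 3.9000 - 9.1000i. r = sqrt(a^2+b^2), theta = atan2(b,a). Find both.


r = sqrt(15.21+82.81) = sqrt(98.02) = 9.9005
theta = atan2(-9.1, 3.9) = -66.8014 degrees

r = 9.9005, theta = -66.8014 degrees


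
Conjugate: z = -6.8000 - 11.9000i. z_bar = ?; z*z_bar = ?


z_bar = -6.8000 + 11.9000i
z*z_bar = (-6.8)^2 + (-11.9)^2 = 46.24 + 141.61 = 187.85

z_bar = -6.8000 + 11.9000i, z*z_bar = 187.85


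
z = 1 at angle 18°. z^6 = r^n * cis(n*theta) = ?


r^6 = 1^6 = 1
n*theta = 6*18° = 108° = 108° (mod 360)
a = 1*cos(108°) = -0.3090
b = 1*sin(108°) = 0.9511

1 cis(108°) = -0.3090 + 0.9511i


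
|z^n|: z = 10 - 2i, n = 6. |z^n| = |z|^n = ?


|z| = sqrt(100+4) = sqrt(104) = 10.1980
|z^6| = |z|^6 = (sqrt(104))^6 = 104^3 = 1124864

|z^6| = 1124864


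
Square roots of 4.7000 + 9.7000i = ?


|z| = sqrt(22.09+94.09) = 10.7787
sqrt((|z|+a)/2) = sqrt((10.7787+4.7)/2) = sqrt(7.7393) = 2.7820
sqrt((|z|-a)/2) = sqrt((10.7787-4.7)/2) = sqrt(3.0393) = 1.7434

±(2.7820 + 1.7434i) i.e. 2.7820 + 1.7434i and -2.7820 - 1.7434i


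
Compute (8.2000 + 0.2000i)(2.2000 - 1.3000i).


Real = 8.2*2.2 - 0.2*(-1.3) = 18.04 - (-0.26) = 18.3
Imag = 8.2*(-1.3) + 2.2*0.2 = -10.66 + 0.44 = -10.22

18.3000 - 10.2200i


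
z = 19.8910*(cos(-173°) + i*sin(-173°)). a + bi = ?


a = 19.8910*cos(-173°) = 19.8910*(-0.992546) = -19.7427
b = 19.8910*sin(-173°) = 19.8910*(-0.12187) = -2.4241

-19.7427 - 2.4241i


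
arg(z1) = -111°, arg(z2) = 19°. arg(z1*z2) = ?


arg(z1*z2) = -111° + 19° = -92°
Normalized to (-180°, 180°]: -92°

-92°


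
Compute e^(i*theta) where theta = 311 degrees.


cos(311°) = 0.6561
sin(311°) = -0.7547

e^(i*311°) = 0.6561 - 0.7547i


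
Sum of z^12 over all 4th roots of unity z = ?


The roots are w_k = w^k with w = e^(2*pi*i/4), and (w^k)^12 = (w^12)^k.
So S = 1 + u + u^2 + ... + u^(3) with u = w^12.
12 = 3*4 + 0, so 12 is a multiple of 4 and u = (w^4)^3 = 1.
Every one of the 4 terms equals 1: S = 4

S = 4


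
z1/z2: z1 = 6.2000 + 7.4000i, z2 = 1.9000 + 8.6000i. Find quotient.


Conjugate of z2 = 1.9000 - 8.6000i
Numerator: (6.2000 + 7.4000i)(1.9000 - 8.6000i) = 75.4200 - 39.2600i
Denominator: 1.9^2 + 8.6^2 = 77.57
Result = (75.4200 - 39.2600i)/77.57

0.9723 - 0.5061i


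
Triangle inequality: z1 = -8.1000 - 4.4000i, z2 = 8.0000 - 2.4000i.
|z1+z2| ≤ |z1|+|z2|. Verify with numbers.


|z1| = sqrt((-8.1)^2 + (-4.4)^2) = sqrt(84.97) = 9.2179
|z2| = sqrt(8^2 + (-2.4)^2) = sqrt(69.76) = 8.3522
z1+z2 = -0.1000 - 6.8000i
|z1+z2| = sqrt(46.25) = 6.8007
|z1|+|z2| = 9.2179 + 8.3522 = 17.5701

|z1+z2| = 6.8007 ≤ |z1|+|z2| = 17.5701 (verified)


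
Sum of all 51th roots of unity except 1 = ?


With w = e^(2*pi*i/51), all 51 of the 51th roots of unity w^0 = 1, w, ..., w^(50) sum to 0: 1 + w + ... + w^(50) = (1 - w^51)/(1 - w) = 0 since w^51 = 1, w ≠ 1.
Removing the root 1: w + w^2 + ... + w^(50) = 0 - 1 = -1

Sum = -1


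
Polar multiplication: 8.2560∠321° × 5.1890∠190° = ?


r = 8.2560 * 5.1890 = 42.8404
theta = 321° + 190° = 511° = 151° (mod 360)

42.8404 cis(151°)


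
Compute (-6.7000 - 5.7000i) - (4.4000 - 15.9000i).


Real: -6.7 - 4.4 = -11.1
Imag: -5.7 + 15.9 = 10.2

-11.1000 + 10.2000i


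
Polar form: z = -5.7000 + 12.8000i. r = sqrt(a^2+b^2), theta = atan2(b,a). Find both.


r = sqrt(32.49+163.84) = sqrt(196.33) = 14.0118
theta = atan2(12.8, -5.7) = 114.0040 degrees

r = 14.0118, theta = 114.0040 degrees


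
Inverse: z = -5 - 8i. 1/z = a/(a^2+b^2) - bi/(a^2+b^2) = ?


|z|^2 = 25+64 = 89
1/z = (-5 + 8i)/89

1/z = -0.0562 + 0.0899i


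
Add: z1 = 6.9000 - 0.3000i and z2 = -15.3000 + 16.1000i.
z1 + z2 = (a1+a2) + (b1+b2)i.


Real: 6.9 - 15.3 = -8.4
Imag: -0.3 + 16.1 = 15.8

-8.4000 + 15.8000i


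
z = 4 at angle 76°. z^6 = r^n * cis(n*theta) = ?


r^6 = 4^6 = 4096
n*theta = 6*76° = 456° = 96° (mod 360)
a = 4096*cos(96°) = -428.1486
b = 4096*sin(96°) = 4073.5617

4096 cis(96°) = -428.1486 + 4073.5617i


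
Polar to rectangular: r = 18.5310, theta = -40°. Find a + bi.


a = 18.5310*cos(-40°) = 18.5310*0.766044 = 14.1956
b = 18.5310*sin(-40°) = 18.5310*(-0.64279) = -11.9115

14.1956 - 11.9115i


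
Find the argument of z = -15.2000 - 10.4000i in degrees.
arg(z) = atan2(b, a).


Re = -15.2, Im = -10.4
arg = atan2(-10.4, -15.2) = -145.6197 degrees

arg(z) = -145.6197 degrees


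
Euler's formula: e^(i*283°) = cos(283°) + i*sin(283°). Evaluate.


cos(283°) = 0.2250
sin(283°) = -0.9744

e^(i*283°) = 0.2250 - 0.9744i


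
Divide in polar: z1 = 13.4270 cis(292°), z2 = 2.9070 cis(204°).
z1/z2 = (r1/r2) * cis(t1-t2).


r = 13.4270 / 2.9070 = 4.6189
theta = 292° - 204° = 88° = 88° (mod 360)

4.6189 cis(88°)


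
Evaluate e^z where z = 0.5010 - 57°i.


e^0.5010 = 1.6504
cos(-57°) = 0.54464
sin(-57°) = -0.83867
Real = 1.6504*0.54464 = 0.8989
Imag = 1.6504*(-0.83867) = -1.3841

0.8989 - 1.3841i


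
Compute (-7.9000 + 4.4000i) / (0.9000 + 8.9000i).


Conjugate of z2 = 0.9000 - 8.9000i
Numerator: (-7.9000 + 4.4000i)(0.9000 - 8.9000i) = 32.0500 + 74.2700i
Denominator: 0.9^2 + 8.9^2 = 80.02
Result = (32.0500 + 74.2700i)/80.02

0.4005 + 0.9281i


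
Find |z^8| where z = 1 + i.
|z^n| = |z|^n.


|z| = sqrt(1+1) = sqrt(2) = 1.4142
|z^8| = |z|^8 = (sqrt(2))^8 = 2^4 = 16

|z^8| = 16


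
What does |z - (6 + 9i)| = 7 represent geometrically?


|z - z0| = r is a circle with center z0 and radius r.
Center = (6, 9), radius = 7

Circle with center (6, 9) and radius 7


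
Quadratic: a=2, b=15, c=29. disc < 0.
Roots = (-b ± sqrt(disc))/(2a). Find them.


disc = 15^2 - 4*2*29 = 225 - 232 = -7
sqrt(|disc|) = sqrt(7) = 2.6458
Real part = -15/(2*2) = -3.7500
Imag part = 2.6458/(2*2) = 0.6614

-3.7500 ± 0.6614i


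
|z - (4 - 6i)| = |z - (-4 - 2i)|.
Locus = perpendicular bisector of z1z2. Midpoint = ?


Equal distances means the locus is the perpendicular bisector of z1 and z2.
Midpoint = ((4+(-4))/2, (-6+(-2))/2) = (0, -4.0000)

Perpendicular bisector through (0, -4.0000)


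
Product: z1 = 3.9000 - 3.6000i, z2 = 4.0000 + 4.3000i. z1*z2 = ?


Real = 3.9*4 - (-3.6)*4.3 = 15.6 - (-15.48) = 31.08
Imag = 3.9*4.3 + 4*(-3.6) = 16.77 - (14.4) = 2.37

31.0800 + 2.3700i


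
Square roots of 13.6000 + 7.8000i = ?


|z| = sqrt(184.96+60.84) = 15.6780
sqrt((|z|+a)/2) = sqrt((15.6780+13.6)/2) = sqrt(14.6390) = 3.8261
sqrt((|z|-a)/2) = sqrt((15.6780-13.6)/2) = sqrt(1.0390) = 1.0193

±(3.8261 + 1.0193i) i.e. 3.8261 + 1.0193i and -3.8261 - 1.0193i


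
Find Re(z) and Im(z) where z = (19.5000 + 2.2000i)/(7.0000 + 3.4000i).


Multiply by conjugate: (19.5000 + 2.2000i)(7.0000 - 3.4000i) / (7^2 + 3.4^2)
Numerator real = 19.5*7 + 2.2*3.4 = 143.98
Numerator imag = 2.2*7 - 19.5*3.4 = -50.9
Denominator = 60.56
Re(z) = 143.98/60.56 = 2.3775
Im(z) = -50.9/60.56 = -0.8405

Re(z) = 2.3775, Im(z) = -0.8405


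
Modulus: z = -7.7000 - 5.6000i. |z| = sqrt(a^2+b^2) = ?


|z| = sqrt((-7.7)^2 + (-5.6)^2) = sqrt(59.29 + 31.36) = sqrt(90.65) = 9.5210

|z| = 9.5210


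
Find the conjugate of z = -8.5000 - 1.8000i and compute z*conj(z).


z_bar = -8.5000 + 1.8000i
z*z_bar = (-8.5)^2 + (-1.8)^2 = 72.25 + 3.24 = 75.49

z_bar = -8.5000 + 1.8000i, z*z_bar = 75.49


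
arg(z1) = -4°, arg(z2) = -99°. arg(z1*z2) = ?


arg(z1*z2) = -4° - 99° = -103°
Normalized to (-180°, 180°]: -103°

-103°


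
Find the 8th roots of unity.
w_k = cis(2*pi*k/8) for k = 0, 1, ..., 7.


The 8th roots of unity are cis(360k/8°) for k=0..7
Angle step = 360/8 = 45°
Primitive root: cis(45°)
Primitive root = 0.7071 + 0.7071i

8 roots at angles: 0°, 45°, 90°, 135°, 180°, 225°, 270°, 315°


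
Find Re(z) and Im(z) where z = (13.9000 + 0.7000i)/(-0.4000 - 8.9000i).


Multiply by conjugate: (13.9000 + 0.7000i)(-0.4000 + 8.9000i) / ((-0.4)^2 + (-8.9)^2)
Numerator real = 13.9*(-0.4) + 0.7*(-8.9) = -11.79
Numerator imag = 0.7*(-0.4) - 13.9*(-8.9) = 123.43
Denominator = 79.37
Re(z) = -11.79/79.37 = -0.1485
Im(z) = 123.43/79.37 = 1.5551

Re(z) = -0.1485, Im(z) = 1.5551


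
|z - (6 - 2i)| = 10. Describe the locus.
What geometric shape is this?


|z - z0| = r is a circle with center z0 and radius r.
Center = (6, -2), radius = 10

Circle with center (6, -2) and radius 10


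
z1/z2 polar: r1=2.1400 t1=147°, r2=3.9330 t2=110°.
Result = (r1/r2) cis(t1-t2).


r = 2.1400 / 3.9330 = 0.5441
theta = 147° - 110° = 37° = 37° (mod 360)

0.5441 cis(37°)


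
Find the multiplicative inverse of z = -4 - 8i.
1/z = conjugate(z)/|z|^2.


|z|^2 = 16+64 = 80
1/z = (-4 + 8i)/80

1/z = -0.0500 + 0.1000i


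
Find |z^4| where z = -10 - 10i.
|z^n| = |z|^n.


|z| = sqrt(100+100) = sqrt(200) = 14.1421
|z^4| = |z|^4 = (sqrt(200))^4 = 200^2 = 40000

|z^4| = 40000


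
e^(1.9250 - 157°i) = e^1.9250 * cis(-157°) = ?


e^1.9250 = 6.8551
cos(-157°) = -0.920505
sin(-157°) = -0.39073
Real = 6.8551*(-0.920505) = -6.3102
Imag = 6.8551*(-0.39073) = -2.6785

-6.3102 - 2.6785i


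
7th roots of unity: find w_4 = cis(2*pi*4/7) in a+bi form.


Angle = 360*4/7 = 205.7143°
a = cos(205.7143°) = -0.9010
b = sin(205.7143°) = -0.4339

-0.9010 - 0.4339i


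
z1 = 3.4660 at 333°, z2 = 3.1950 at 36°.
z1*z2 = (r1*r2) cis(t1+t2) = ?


r = 3.4660 * 3.1950 = 11.0739
theta = 333° + 36° = 369° = 9° (mod 360)

11.0739 cis(9°)


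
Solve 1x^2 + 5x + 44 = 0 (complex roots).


disc = 5^2 - 4*1*44 = 25 - 176 = -151
sqrt(|disc|) = sqrt(151) = 12.2882
Real part = -5/(2*1) = -2.5000
Imag part = 12.2882/(2*1) = 6.1441

-2.5000 ± 6.1441i


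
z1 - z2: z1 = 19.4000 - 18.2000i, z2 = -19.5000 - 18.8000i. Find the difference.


Real: 19.4 + 19.5 = 38.9
Imag: -18.2 + 18.8 = 0.6

38.9000 + 0.6000i


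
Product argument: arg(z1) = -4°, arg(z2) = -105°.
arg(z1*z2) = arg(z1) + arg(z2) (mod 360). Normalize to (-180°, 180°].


arg(z1*z2) = -4° - 105° = -109°
Normalized to (-180°, 180°]: -109°

-109°


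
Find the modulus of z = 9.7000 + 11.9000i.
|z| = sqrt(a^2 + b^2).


|z| = sqrt(9.7^2 + 11.9^2) = sqrt(94.09 + 141.61) = sqrt(235.7) = 15.3525

|z| = 15.3525


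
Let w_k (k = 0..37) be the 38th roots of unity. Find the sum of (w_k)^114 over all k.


The roots are w_k = w^k with w = e^(2*pi*i/38), and (w^k)^114 = (w^114)^k.
So S = 1 + u + u^2 + ... + u^(37) with u = w^114.
114 = 3*38 + 0, so 114 is a multiple of 38 and u = (w^38)^3 = 1.
Every one of the 38 terms equals 1: S = 38

S = 38


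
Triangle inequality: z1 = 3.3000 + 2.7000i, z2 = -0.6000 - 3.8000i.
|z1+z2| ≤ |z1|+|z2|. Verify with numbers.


|z1| = sqrt(3.3^2 + 2.7^2) = sqrt(18.18) = 4.2638
|z2| = sqrt((-0.6)^2 + (-3.8)^2) = sqrt(14.8) = 3.8471
z1+z2 = 2.7000 - 1.1000i
|z1+z2| = sqrt(8.5) = 2.9155
|z1|+|z2| = 4.2638 + 3.8471 = 8.1109

|z1+z2| = 2.9155 ≤ |z1|+|z2| = 8.1109 (verified)


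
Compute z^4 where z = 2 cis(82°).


r^4 = 2^4 = 16
n*theta = 4*82° = 328° = 328° (mod 360)
a = 16*cos(328°) = 13.5688
b = 16*sin(328°) = -8.4787

16 cis(328°) = 13.5688 - 8.4787i


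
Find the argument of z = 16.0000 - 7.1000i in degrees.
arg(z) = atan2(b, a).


Re = 16, Im = -7.1
arg = atan2(-7.1, 16) = -23.9293 degrees

arg(z) = -23.9293 degrees


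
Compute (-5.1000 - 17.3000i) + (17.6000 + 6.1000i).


Real: -5.1 + 17.6 = 12.5
Imag: -17.3 + 6.1 = -11.2

12.5000 - 11.2000i


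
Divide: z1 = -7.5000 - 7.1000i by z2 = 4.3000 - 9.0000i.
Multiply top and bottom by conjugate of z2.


Conjugate of z2 = 4.3000 + 9.0000i
Numerator: (-7.5000 - 7.1000i)(4.3000 + 9.0000i) = 31.6500 - 98.0300i
Denominator: 4.3^2 + (-9)^2 = 99.49
Result = (31.6500 - 98.0300i)/99.49

0.3181 - 0.9853i
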